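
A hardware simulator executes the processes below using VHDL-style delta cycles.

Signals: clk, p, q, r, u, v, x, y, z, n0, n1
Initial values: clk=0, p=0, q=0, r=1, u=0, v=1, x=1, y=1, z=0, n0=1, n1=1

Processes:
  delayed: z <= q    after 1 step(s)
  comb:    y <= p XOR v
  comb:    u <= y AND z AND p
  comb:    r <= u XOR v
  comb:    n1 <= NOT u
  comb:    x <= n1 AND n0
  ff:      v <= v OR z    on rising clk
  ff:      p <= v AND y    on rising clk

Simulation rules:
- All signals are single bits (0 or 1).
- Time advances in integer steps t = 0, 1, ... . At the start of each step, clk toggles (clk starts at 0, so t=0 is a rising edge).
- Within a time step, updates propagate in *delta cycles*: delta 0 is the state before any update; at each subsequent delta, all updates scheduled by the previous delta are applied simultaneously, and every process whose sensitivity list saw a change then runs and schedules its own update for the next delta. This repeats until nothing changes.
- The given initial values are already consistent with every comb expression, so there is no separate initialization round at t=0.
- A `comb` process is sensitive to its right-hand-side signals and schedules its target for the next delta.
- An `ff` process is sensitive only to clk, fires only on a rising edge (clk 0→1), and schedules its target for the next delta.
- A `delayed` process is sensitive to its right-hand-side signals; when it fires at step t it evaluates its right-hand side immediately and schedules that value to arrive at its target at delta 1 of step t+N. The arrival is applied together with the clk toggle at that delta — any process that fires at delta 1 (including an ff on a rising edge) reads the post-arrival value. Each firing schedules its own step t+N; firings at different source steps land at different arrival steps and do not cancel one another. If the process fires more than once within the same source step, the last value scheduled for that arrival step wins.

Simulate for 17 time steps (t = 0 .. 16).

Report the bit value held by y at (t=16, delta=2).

1

t0.Δ0 n1=1 q=0 y=1 u=0 r=1 v=1 x=1 z=0 n0=1 clk=0 p=0
t0.Δ1 n1=1 q=0 y=1 u=0 r=1 v=1 x=1 z=0 n0=1 clk=1 p=0
t0.Δ2 n1=1 q=0 y=1 u=0 r=1 v=1 x=1 z=0 n0=1 clk=1 p=1
t0.Δ3 n1=1 q=0 y=0 u=0 r=1 v=1 x=1 z=0 n0=1 clk=1 p=1
t1.Δ0 n1=1 q=0 y=0 u=0 r=1 v=1 x=1 z=0 n0=1 clk=1 p=1
t1.Δ1 n1=1 q=0 y=0 u=0 r=1 v=1 x=1 z=0 n0=1 clk=0 p=1
t2.Δ0 n1=1 q=0 y=0 u=0 r=1 v=1 x=1 z=0 n0=1 clk=0 p=1
t2.Δ1 n1=1 q=0 y=0 u=0 r=1 v=1 x=1 z=0 n0=1 clk=1 p=1
t2.Δ2 n1=1 q=0 y=0 u=0 r=1 v=1 x=1 z=0 n0=1 clk=1 p=0
t2.Δ3 n1=1 q=0 y=1 u=0 r=1 v=1 x=1 z=0 n0=1 clk=1 p=0
t3.Δ0 n1=1 q=0 y=1 u=0 r=1 v=1 x=1 z=0 n0=1 clk=1 p=0
t3.Δ1 n1=1 q=0 y=1 u=0 r=1 v=1 x=1 z=0 n0=1 clk=0 p=0
t4.Δ0 n1=1 q=0 y=1 u=0 r=1 v=1 x=1 z=0 n0=1 clk=0 p=0
t4.Δ1 n1=1 q=0 y=1 u=0 r=1 v=1 x=1 z=0 n0=1 clk=1 p=0
t4.Δ2 n1=1 q=0 y=1 u=0 r=1 v=1 x=1 z=0 n0=1 clk=1 p=1
t4.Δ3 n1=1 q=0 y=0 u=0 r=1 v=1 x=1 z=0 n0=1 clk=1 p=1
t5.Δ0 n1=1 q=0 y=0 u=0 r=1 v=1 x=1 z=0 n0=1 clk=1 p=1
t5.Δ1 n1=1 q=0 y=0 u=0 r=1 v=1 x=1 z=0 n0=1 clk=0 p=1
t6.Δ0 n1=1 q=0 y=0 u=0 r=1 v=1 x=1 z=0 n0=1 clk=0 p=1
t6.Δ1 n1=1 q=0 y=0 u=0 r=1 v=1 x=1 z=0 n0=1 clk=1 p=1
t6.Δ2 n1=1 q=0 y=0 u=0 r=1 v=1 x=1 z=0 n0=1 clk=1 p=0
t6.Δ3 n1=1 q=0 y=1 u=0 r=1 v=1 x=1 z=0 n0=1 clk=1 p=0
t7.Δ0 n1=1 q=0 y=1 u=0 r=1 v=1 x=1 z=0 n0=1 clk=1 p=0
t7.Δ1 n1=1 q=0 y=1 u=0 r=1 v=1 x=1 z=0 n0=1 clk=0 p=0
t8.Δ0 n1=1 q=0 y=1 u=0 r=1 v=1 x=1 z=0 n0=1 clk=0 p=0
t8.Δ1 n1=1 q=0 y=1 u=0 r=1 v=1 x=1 z=0 n0=1 clk=1 p=0
t8.Δ2 n1=1 q=0 y=1 u=0 r=1 v=1 x=1 z=0 n0=1 clk=1 p=1
t8.Δ3 n1=1 q=0 y=0 u=0 r=1 v=1 x=1 z=0 n0=1 clk=1 p=1
t9.Δ0 n1=1 q=0 y=0 u=0 r=1 v=1 x=1 z=0 n0=1 clk=1 p=1
t9.Δ1 n1=1 q=0 y=0 u=0 r=1 v=1 x=1 z=0 n0=1 clk=0 p=1
t10.Δ0 n1=1 q=0 y=0 u=0 r=1 v=1 x=1 z=0 n0=1 clk=0 p=1
t10.Δ1 n1=1 q=0 y=0 u=0 r=1 v=1 x=1 z=0 n0=1 clk=1 p=1
t10.Δ2 n1=1 q=0 y=0 u=0 r=1 v=1 x=1 z=0 n0=1 clk=1 p=0
t10.Δ3 n1=1 q=0 y=1 u=0 r=1 v=1 x=1 z=0 n0=1 clk=1 p=0
t11.Δ0 n1=1 q=0 y=1 u=0 r=1 v=1 x=1 z=0 n0=1 clk=1 p=0
t11.Δ1 n1=1 q=0 y=1 u=0 r=1 v=1 x=1 z=0 n0=1 clk=0 p=0
t12.Δ0 n1=1 q=0 y=1 u=0 r=1 v=1 x=1 z=0 n0=1 clk=0 p=0
t12.Δ1 n1=1 q=0 y=1 u=0 r=1 v=1 x=1 z=0 n0=1 clk=1 p=0
t12.Δ2 n1=1 q=0 y=1 u=0 r=1 v=1 x=1 z=0 n0=1 clk=1 p=1
t12.Δ3 n1=1 q=0 y=0 u=0 r=1 v=1 x=1 z=0 n0=1 clk=1 p=1
t13.Δ0 n1=1 q=0 y=0 u=0 r=1 v=1 x=1 z=0 n0=1 clk=1 p=1
t13.Δ1 n1=1 q=0 y=0 u=0 r=1 v=1 x=1 z=0 n0=1 clk=0 p=1
t14.Δ0 n1=1 q=0 y=0 u=0 r=1 v=1 x=1 z=0 n0=1 clk=0 p=1
t14.Δ1 n1=1 q=0 y=0 u=0 r=1 v=1 x=1 z=0 n0=1 clk=1 p=1
t14.Δ2 n1=1 q=0 y=0 u=0 r=1 v=1 x=1 z=0 n0=1 clk=1 p=0
t14.Δ3 n1=1 q=0 y=1 u=0 r=1 v=1 x=1 z=0 n0=1 clk=1 p=0
t15.Δ0 n1=1 q=0 y=1 u=0 r=1 v=1 x=1 z=0 n0=1 clk=1 p=0
t15.Δ1 n1=1 q=0 y=1 u=0 r=1 v=1 x=1 z=0 n0=1 clk=0 p=0
t16.Δ0 n1=1 q=0 y=1 u=0 r=1 v=1 x=1 z=0 n0=1 clk=0 p=0
t16.Δ1 n1=1 q=0 y=1 u=0 r=1 v=1 x=1 z=0 n0=1 clk=1 p=0
t16.Δ2 n1=1 q=0 y=1 u=0 r=1 v=1 x=1 z=0 n0=1 clk=1 p=1
t16.Δ3 n1=1 q=0 y=0 u=0 r=1 v=1 x=1 z=0 n0=1 clk=1 p=1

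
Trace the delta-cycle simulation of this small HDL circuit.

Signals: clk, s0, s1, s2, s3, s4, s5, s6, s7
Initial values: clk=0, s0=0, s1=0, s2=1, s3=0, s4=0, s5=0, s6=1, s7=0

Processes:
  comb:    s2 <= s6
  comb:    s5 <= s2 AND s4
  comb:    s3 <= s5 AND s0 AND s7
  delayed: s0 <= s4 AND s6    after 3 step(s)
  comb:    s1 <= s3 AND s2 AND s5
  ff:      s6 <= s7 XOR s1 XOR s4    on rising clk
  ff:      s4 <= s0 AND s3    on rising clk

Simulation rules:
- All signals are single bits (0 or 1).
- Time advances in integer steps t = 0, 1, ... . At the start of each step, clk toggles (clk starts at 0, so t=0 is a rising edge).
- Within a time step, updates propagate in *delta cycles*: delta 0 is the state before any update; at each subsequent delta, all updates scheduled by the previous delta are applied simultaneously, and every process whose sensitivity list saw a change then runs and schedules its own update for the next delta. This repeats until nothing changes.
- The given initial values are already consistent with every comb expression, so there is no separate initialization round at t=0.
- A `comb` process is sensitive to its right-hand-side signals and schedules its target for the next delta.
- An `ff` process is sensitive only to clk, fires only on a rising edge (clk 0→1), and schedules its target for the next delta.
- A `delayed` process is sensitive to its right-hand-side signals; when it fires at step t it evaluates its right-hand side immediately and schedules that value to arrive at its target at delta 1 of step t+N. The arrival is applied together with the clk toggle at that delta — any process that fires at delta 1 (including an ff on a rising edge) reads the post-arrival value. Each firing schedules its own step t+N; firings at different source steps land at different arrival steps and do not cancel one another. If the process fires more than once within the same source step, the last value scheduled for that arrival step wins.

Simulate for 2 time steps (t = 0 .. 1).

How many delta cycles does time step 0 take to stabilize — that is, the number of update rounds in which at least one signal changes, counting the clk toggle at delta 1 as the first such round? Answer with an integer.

3

[bits: s6,s3,s7,s0,s2,s4,s5,s1,clk]
t=0: Δ0=100010000 Δ1=100010001 Δ2=000010001 Δ3=000000001 | 3Δ
t=1: Δ0=000000001 Δ1=000000000 | 1Δ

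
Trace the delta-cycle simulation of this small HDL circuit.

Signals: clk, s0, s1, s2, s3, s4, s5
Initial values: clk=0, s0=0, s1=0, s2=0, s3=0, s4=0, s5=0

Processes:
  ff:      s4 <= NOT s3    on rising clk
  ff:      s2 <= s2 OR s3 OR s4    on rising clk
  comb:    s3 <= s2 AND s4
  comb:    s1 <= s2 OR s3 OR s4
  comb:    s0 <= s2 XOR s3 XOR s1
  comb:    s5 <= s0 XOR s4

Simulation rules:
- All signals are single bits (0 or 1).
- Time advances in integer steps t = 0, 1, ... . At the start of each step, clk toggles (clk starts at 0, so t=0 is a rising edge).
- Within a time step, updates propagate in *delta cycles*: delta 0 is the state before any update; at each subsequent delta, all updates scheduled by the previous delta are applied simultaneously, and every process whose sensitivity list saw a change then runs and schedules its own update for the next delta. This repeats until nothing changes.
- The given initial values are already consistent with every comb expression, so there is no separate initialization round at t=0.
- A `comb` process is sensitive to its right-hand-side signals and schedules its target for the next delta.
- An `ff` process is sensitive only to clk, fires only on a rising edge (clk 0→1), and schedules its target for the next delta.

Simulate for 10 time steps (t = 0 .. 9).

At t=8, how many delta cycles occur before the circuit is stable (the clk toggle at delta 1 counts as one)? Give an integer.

5

t=0 Δ0: clk=0 s3=0 s4=0 s5=0 s2=0 s0=0 s1=0
  Δ1: clk:0→1
  Δ2: s4:0→1
  Δ3: s5:0→1, s1:0→1
  Δ4: s0:0→1
  Δ5: s5:1→0
  (5Δ to stable)
t=1 Δ0: clk=1 s3=0 s4=1 s5=0 s2=0 s0=1 s1=1
  Δ1: clk:1→0
  (1Δ to stable)
t=2 Δ0: clk=0 s3=0 s4=1 s5=0 s2=0 s0=1 s1=1
  Δ1: clk:0→1
  Δ2: s2:0→1
  Δ3: s3:0→1, s0:1→0
  Δ4: s5:0→1, s0:0→1
  Δ5: s5:1→0
  (5Δ to stable)
t=3 Δ0: clk=1 s3=1 s4=1 s5=0 s2=1 s0=1 s1=1
  Δ1: clk:1→0
  (1Δ to stable)
t=4 Δ0: clk=0 s3=1 s4=1 s5=0 s2=1 s0=1 s1=1
  Δ1: clk:0→1
  Δ2: s4:1→0
  Δ3: s3:1→0, s5:0→1
  Δ4: s0:1→0
  Δ5: s5:1→0
  (5Δ to stable)
t=5 Δ0: clk=1 s3=0 s4=0 s5=0 s2=1 s0=0 s1=1
  Δ1: clk:1→0
  (1Δ to stable)
t=6 Δ0: clk=0 s3=0 s4=0 s5=0 s2=1 s0=0 s1=1
  Δ1: clk:0→1
  Δ2: s4:0→1
  Δ3: s3:0→1, s5:0→1
  Δ4: s0:0→1
  Δ5: s5:1→0
  (5Δ to stable)
t=7 Δ0: clk=1 s3=1 s4=1 s5=0 s2=1 s0=1 s1=1
  Δ1: clk:1→0
  (1Δ to stable)
t=8 Δ0: clk=0 s3=1 s4=1 s5=0 s2=1 s0=1 s1=1
  Δ1: clk:0→1
  Δ2: s4:1→0
  Δ3: s3:1→0, s5:0→1
  Δ4: s0:1→0
  Δ5: s5:1→0
  (5Δ to stable)
t=9 Δ0: clk=1 s3=0 s4=0 s5=0 s2=1 s0=0 s1=1
  Δ1: clk:1→0
  (1Δ to stable)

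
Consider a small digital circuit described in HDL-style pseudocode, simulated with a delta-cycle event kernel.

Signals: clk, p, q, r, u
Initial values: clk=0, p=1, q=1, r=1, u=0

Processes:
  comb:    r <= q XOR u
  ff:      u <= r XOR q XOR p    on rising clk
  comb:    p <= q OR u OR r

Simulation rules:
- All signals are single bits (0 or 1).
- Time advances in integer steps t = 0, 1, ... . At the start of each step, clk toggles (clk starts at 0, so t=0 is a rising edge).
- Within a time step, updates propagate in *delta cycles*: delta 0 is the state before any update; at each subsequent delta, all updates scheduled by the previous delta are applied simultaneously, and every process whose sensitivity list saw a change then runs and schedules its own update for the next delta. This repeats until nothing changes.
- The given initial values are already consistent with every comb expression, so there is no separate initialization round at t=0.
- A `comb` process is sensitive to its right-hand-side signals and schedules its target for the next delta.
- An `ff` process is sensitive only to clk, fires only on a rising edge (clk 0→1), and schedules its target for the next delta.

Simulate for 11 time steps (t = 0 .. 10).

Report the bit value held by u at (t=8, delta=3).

1

[bits: p,clk,q,u,r]
t=0: Δ0=10101 Δ1=11101 Δ2=11111 Δ3=11110 | 3Δ
t=1: Δ0=11110 Δ1=10110 | 1Δ
t=2: Δ0=10110 Δ1=11110 Δ2=11100 Δ3=11101 | 3Δ
t=3: Δ0=11101 Δ1=10101 | 1Δ
t=4: Δ0=10101 Δ1=11101 Δ2=11111 Δ3=11110 | 3Δ
t=5: Δ0=11110 Δ1=10110 | 1Δ
t=6: Δ0=10110 Δ1=11110 Δ2=11100 Δ3=11101 | 3Δ
t=7: Δ0=11101 Δ1=10101 | 1Δ
t=8: Δ0=10101 Δ1=11101 Δ2=11111 Δ3=11110 | 3Δ
t=9: Δ0=11110 Δ1=10110 | 1Δ
t=10: Δ0=10110 Δ1=11110 Δ2=11100 Δ3=11101 | 3Δ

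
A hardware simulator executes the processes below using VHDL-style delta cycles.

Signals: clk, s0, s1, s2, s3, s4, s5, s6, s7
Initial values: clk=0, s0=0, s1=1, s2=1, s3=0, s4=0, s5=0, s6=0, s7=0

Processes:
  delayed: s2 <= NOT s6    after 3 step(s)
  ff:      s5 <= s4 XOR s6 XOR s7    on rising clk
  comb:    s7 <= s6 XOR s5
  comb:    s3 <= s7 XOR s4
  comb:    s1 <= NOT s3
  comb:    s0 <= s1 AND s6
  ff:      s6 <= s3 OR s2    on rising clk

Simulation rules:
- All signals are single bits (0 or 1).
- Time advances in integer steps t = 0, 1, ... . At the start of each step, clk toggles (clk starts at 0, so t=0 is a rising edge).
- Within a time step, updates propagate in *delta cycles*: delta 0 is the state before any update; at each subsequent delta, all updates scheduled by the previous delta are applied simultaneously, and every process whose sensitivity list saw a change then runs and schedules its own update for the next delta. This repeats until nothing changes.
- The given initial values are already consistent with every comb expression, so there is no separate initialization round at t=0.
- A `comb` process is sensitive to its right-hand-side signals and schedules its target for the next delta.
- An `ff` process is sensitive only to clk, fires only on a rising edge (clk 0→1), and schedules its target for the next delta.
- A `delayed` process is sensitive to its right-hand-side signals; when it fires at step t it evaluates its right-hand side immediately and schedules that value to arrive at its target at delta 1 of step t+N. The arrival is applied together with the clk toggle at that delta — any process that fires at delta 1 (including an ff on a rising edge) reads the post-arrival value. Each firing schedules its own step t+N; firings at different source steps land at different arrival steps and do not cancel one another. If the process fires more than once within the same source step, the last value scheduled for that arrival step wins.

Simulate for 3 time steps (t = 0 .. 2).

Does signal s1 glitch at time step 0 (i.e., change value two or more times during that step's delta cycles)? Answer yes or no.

no

t0.Δ0 s5=0 clk=0 s4=0 s1=1 s6=0 s2=1 s3=0 s0=0 s7=0
t0.Δ1 s5=0 clk=1 s4=0 s1=1 s6=0 s2=1 s3=0 s0=0 s7=0
t0.Δ2 s5=0 clk=1 s4=0 s1=1 s6=1 s2=1 s3=0 s0=0 s7=0
t0.Δ3 s5=0 clk=1 s4=0 s1=1 s6=1 s2=1 s3=0 s0=1 s7=1
t0.Δ4 s5=0 clk=1 s4=0 s1=1 s6=1 s2=1 s3=1 s0=1 s7=1
t0.Δ5 s5=0 clk=1 s4=0 s1=0 s6=1 s2=1 s3=1 s0=1 s7=1
t0.Δ6 s5=0 clk=1 s4=0 s1=0 s6=1 s2=1 s3=1 s0=0 s7=1
t1.Δ0 s5=0 clk=1 s4=0 s1=0 s6=1 s2=1 s3=1 s0=0 s7=1
t1.Δ1 s5=0 clk=0 s4=0 s1=0 s6=1 s2=1 s3=1 s0=0 s7=1
t2.Δ0 s5=0 clk=0 s4=0 s1=0 s6=1 s2=1 s3=1 s0=0 s7=1
t2.Δ1 s5=0 clk=1 s4=0 s1=0 s6=1 s2=1 s3=1 s0=0 s7=1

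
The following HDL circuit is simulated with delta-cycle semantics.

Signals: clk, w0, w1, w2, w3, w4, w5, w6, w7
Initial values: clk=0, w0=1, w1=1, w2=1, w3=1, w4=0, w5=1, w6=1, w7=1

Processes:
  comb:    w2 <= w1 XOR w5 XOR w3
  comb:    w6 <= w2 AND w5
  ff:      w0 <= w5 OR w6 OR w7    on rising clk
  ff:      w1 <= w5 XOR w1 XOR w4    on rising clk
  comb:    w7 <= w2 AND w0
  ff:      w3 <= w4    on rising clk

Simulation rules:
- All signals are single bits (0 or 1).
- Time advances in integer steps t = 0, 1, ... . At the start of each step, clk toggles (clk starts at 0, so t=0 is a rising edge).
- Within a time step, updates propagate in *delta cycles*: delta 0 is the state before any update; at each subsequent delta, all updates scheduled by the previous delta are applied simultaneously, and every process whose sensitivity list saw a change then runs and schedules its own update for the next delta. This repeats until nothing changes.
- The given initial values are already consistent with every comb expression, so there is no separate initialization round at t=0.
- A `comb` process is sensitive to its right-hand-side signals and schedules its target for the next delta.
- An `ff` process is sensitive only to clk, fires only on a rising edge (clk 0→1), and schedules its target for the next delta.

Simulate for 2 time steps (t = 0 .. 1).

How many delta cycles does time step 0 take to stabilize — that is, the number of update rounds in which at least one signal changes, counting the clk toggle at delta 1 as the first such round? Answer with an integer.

t=0 Δ0: w7=1 clk=0 w5=1 w1=1 w0=1 w4=0 w2=1 w3=1 w6=1
  Δ1: clk:0→1
  Δ2: w1:1→0, w3:1→0
  (2Δ to stable)
t=1 Δ0: w7=1 clk=1 w5=1 w1=0 w0=1 w4=0 w2=1 w3=0 w6=1
  Δ1: clk:1→0
  (1Δ to stable)

2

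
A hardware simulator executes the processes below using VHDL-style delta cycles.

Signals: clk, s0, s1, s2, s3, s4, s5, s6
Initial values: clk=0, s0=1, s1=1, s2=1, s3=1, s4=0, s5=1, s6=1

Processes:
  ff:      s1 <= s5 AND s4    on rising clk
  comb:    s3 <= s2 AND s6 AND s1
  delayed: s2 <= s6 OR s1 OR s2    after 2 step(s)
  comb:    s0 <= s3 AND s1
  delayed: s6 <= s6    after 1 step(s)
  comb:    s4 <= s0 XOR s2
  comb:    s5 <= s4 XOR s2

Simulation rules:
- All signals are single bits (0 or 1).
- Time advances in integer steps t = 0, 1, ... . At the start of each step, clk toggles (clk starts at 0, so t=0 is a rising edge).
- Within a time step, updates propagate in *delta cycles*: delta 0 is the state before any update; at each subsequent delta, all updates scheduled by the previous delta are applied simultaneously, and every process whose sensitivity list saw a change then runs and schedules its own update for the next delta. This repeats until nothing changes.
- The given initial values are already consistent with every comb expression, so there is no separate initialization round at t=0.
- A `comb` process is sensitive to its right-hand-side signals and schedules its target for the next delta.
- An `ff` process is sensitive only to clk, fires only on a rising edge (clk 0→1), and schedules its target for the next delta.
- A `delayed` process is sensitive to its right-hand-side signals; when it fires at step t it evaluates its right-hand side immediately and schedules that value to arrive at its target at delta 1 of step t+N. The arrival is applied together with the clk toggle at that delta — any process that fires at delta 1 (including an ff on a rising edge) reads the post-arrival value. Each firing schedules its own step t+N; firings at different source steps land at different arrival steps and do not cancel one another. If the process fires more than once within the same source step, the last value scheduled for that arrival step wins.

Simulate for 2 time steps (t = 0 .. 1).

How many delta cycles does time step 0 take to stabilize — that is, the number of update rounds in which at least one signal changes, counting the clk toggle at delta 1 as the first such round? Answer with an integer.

t0.Δ0 s3=1 s6=1 s0=1 s2=1 s5=1 s1=1 clk=0 s4=0
t0.Δ1 s3=1 s6=1 s0=1 s2=1 s5=1 s1=1 clk=1 s4=0
t0.Δ2 s3=1 s6=1 s0=1 s2=1 s5=1 s1=0 clk=1 s4=0
t0.Δ3 s3=0 s6=1 s0=0 s2=1 s5=1 s1=0 clk=1 s4=0
t0.Δ4 s3=0 s6=1 s0=0 s2=1 s5=1 s1=0 clk=1 s4=1
t0.Δ5 s3=0 s6=1 s0=0 s2=1 s5=0 s1=0 clk=1 s4=1
t1.Δ0 s3=0 s6=1 s0=0 s2=1 s5=0 s1=0 clk=1 s4=1
t1.Δ1 s3=0 s6=1 s0=0 s2=1 s5=0 s1=0 clk=0 s4=1

5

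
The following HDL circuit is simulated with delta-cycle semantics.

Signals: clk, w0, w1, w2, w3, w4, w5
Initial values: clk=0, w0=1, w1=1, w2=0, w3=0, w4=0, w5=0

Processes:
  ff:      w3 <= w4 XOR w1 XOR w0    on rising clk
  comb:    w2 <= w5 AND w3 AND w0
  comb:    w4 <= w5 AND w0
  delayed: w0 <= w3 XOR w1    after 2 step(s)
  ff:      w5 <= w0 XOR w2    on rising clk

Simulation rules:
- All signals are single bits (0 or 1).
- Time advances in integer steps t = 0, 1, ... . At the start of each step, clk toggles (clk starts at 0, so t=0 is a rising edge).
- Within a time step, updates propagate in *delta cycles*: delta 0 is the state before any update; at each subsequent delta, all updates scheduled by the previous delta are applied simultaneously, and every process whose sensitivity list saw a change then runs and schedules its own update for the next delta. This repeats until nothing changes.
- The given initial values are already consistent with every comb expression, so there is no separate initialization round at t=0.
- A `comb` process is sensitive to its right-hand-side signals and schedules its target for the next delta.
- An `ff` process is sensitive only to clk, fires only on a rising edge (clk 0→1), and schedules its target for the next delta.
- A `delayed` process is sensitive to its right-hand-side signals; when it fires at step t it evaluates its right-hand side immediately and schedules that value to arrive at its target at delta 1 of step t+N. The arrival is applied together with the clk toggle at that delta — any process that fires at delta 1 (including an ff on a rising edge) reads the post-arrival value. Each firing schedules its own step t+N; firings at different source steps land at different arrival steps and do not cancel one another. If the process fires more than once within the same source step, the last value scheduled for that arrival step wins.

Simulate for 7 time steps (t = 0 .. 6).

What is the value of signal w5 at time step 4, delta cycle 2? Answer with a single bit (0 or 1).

t=0 Δ0: w3=0 w1=1 w2=0 w4=0 w5=0 w0=1 clk=0
  Δ1: clk:0→1
  Δ2: w5:0→1
  Δ3: w4:0→1
  (3Δ to stable)
t=1 Δ0: w3=0 w1=1 w2=0 w4=1 w5=1 w0=1 clk=1
  Δ1: clk:1→0
  (1Δ to stable)
t=2 Δ0: w3=0 w1=1 w2=0 w4=1 w5=1 w0=1 clk=0
  Δ1: clk:0→1
  Δ2: w3:0→1
  Δ3: w2:0→1
  (3Δ to stable)
t=3 Δ0: w3=1 w1=1 w2=1 w4=1 w5=1 w0=1 clk=1
  Δ1: clk:1→0
  (1Δ to stable)
t=4 Δ0: w3=1 w1=1 w2=1 w4=1 w5=1 w0=1 clk=0
  Δ1: w0:1→0, clk:0→1
  Δ2: w3:1→0, w2:1→0, w4:1→0
  (2Δ to stable)
t=5 Δ0: w3=0 w1=1 w2=0 w4=0 w5=1 w0=0 clk=1
  Δ1: clk:1→0
  (1Δ to stable)
t=6 Δ0: w3=0 w1=1 w2=0 w4=0 w5=1 w0=0 clk=0
  Δ1: w0:0→1, clk:0→1
  Δ2: w4:0→1
  (2Δ to stable)

1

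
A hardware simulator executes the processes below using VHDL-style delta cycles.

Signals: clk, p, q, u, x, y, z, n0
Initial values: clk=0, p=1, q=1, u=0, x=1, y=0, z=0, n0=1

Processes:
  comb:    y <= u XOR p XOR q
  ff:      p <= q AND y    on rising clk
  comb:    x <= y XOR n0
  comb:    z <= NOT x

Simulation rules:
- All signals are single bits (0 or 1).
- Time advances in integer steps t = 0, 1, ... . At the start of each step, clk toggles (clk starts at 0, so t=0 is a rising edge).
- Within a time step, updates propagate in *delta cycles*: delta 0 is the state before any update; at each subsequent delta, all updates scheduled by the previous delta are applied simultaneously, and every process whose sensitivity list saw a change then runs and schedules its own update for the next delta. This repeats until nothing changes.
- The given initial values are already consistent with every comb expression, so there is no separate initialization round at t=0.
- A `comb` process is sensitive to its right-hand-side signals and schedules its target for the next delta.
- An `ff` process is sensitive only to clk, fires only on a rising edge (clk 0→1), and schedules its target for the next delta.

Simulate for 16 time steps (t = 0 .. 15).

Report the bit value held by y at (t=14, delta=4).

t0.Δ0 x=1 u=0 clk=0 q=1 y=0 z=0 n0=1 p=1
t0.Δ1 x=1 u=0 clk=1 q=1 y=0 z=0 n0=1 p=1
t0.Δ2 x=1 u=0 clk=1 q=1 y=0 z=0 n0=1 p=0
t0.Δ3 x=1 u=0 clk=1 q=1 y=1 z=0 n0=1 p=0
t0.Δ4 x=0 u=0 clk=1 q=1 y=1 z=0 n0=1 p=0
t0.Δ5 x=0 u=0 clk=1 q=1 y=1 z=1 n0=1 p=0
t1.Δ0 x=0 u=0 clk=1 q=1 y=1 z=1 n0=1 p=0
t1.Δ1 x=0 u=0 clk=0 q=1 y=1 z=1 n0=1 p=0
t2.Δ0 x=0 u=0 clk=0 q=1 y=1 z=1 n0=1 p=0
t2.Δ1 x=0 u=0 clk=1 q=1 y=1 z=1 n0=1 p=0
t2.Δ2 x=0 u=0 clk=1 q=1 y=1 z=1 n0=1 p=1
t2.Δ3 x=0 u=0 clk=1 q=1 y=0 z=1 n0=1 p=1
t2.Δ4 x=1 u=0 clk=1 q=1 y=0 z=1 n0=1 p=1
t2.Δ5 x=1 u=0 clk=1 q=1 y=0 z=0 n0=1 p=1
t3.Δ0 x=1 u=0 clk=1 q=1 y=0 z=0 n0=1 p=1
t3.Δ1 x=1 u=0 clk=0 q=1 y=0 z=0 n0=1 p=1
t4.Δ0 x=1 u=0 clk=0 q=1 y=0 z=0 n0=1 p=1
t4.Δ1 x=1 u=0 clk=1 q=1 y=0 z=0 n0=1 p=1
t4.Δ2 x=1 u=0 clk=1 q=1 y=0 z=0 n0=1 p=0
t4.Δ3 x=1 u=0 clk=1 q=1 y=1 z=0 n0=1 p=0
t4.Δ4 x=0 u=0 clk=1 q=1 y=1 z=0 n0=1 p=0
t4.Δ5 x=0 u=0 clk=1 q=1 y=1 z=1 n0=1 p=0
t5.Δ0 x=0 u=0 clk=1 q=1 y=1 z=1 n0=1 p=0
t5.Δ1 x=0 u=0 clk=0 q=1 y=1 z=1 n0=1 p=0
t6.Δ0 x=0 u=0 clk=0 q=1 y=1 z=1 n0=1 p=0
t6.Δ1 x=0 u=0 clk=1 q=1 y=1 z=1 n0=1 p=0
t6.Δ2 x=0 u=0 clk=1 q=1 y=1 z=1 n0=1 p=1
t6.Δ3 x=0 u=0 clk=1 q=1 y=0 z=1 n0=1 p=1
t6.Δ4 x=1 u=0 clk=1 q=1 y=0 z=1 n0=1 p=1
t6.Δ5 x=1 u=0 clk=1 q=1 y=0 z=0 n0=1 p=1
t7.Δ0 x=1 u=0 clk=1 q=1 y=0 z=0 n0=1 p=1
t7.Δ1 x=1 u=0 clk=0 q=1 y=0 z=0 n0=1 p=1
t8.Δ0 x=1 u=0 clk=0 q=1 y=0 z=0 n0=1 p=1
t8.Δ1 x=1 u=0 clk=1 q=1 y=0 z=0 n0=1 p=1
t8.Δ2 x=1 u=0 clk=1 q=1 y=0 z=0 n0=1 p=0
t8.Δ3 x=1 u=0 clk=1 q=1 y=1 z=0 n0=1 p=0
t8.Δ4 x=0 u=0 clk=1 q=1 y=1 z=0 n0=1 p=0
t8.Δ5 x=0 u=0 clk=1 q=1 y=1 z=1 n0=1 p=0
t9.Δ0 x=0 u=0 clk=1 q=1 y=1 z=1 n0=1 p=0
t9.Δ1 x=0 u=0 clk=0 q=1 y=1 z=1 n0=1 p=0
t10.Δ0 x=0 u=0 clk=0 q=1 y=1 z=1 n0=1 p=0
t10.Δ1 x=0 u=0 clk=1 q=1 y=1 z=1 n0=1 p=0
t10.Δ2 x=0 u=0 clk=1 q=1 y=1 z=1 n0=1 p=1
t10.Δ3 x=0 u=0 clk=1 q=1 y=0 z=1 n0=1 p=1
t10.Δ4 x=1 u=0 clk=1 q=1 y=0 z=1 n0=1 p=1
t10.Δ5 x=1 u=0 clk=1 q=1 y=0 z=0 n0=1 p=1
t11.Δ0 x=1 u=0 clk=1 q=1 y=0 z=0 n0=1 p=1
t11.Δ1 x=1 u=0 clk=0 q=1 y=0 z=0 n0=1 p=1
t12.Δ0 x=1 u=0 clk=0 q=1 y=0 z=0 n0=1 p=1
t12.Δ1 x=1 u=0 clk=1 q=1 y=0 z=0 n0=1 p=1
t12.Δ2 x=1 u=0 clk=1 q=1 y=0 z=0 n0=1 p=0
t12.Δ3 x=1 u=0 clk=1 q=1 y=1 z=0 n0=1 p=0
t12.Δ4 x=0 u=0 clk=1 q=1 y=1 z=0 n0=1 p=0
t12.Δ5 x=0 u=0 clk=1 q=1 y=1 z=1 n0=1 p=0
t13.Δ0 x=0 u=0 clk=1 q=1 y=1 z=1 n0=1 p=0
t13.Δ1 x=0 u=0 clk=0 q=1 y=1 z=1 n0=1 p=0
t14.Δ0 x=0 u=0 clk=0 q=1 y=1 z=1 n0=1 p=0
t14.Δ1 x=0 u=0 clk=1 q=1 y=1 z=1 n0=1 p=0
t14.Δ2 x=0 u=0 clk=1 q=1 y=1 z=1 n0=1 p=1
t14.Δ3 x=0 u=0 clk=1 q=1 y=0 z=1 n0=1 p=1
t14.Δ4 x=1 u=0 clk=1 q=1 y=0 z=1 n0=1 p=1
t14.Δ5 x=1 u=0 clk=1 q=1 y=0 z=0 n0=1 p=1
t15.Δ0 x=1 u=0 clk=1 q=1 y=0 z=0 n0=1 p=1
t15.Δ1 x=1 u=0 clk=0 q=1 y=0 z=0 n0=1 p=1

0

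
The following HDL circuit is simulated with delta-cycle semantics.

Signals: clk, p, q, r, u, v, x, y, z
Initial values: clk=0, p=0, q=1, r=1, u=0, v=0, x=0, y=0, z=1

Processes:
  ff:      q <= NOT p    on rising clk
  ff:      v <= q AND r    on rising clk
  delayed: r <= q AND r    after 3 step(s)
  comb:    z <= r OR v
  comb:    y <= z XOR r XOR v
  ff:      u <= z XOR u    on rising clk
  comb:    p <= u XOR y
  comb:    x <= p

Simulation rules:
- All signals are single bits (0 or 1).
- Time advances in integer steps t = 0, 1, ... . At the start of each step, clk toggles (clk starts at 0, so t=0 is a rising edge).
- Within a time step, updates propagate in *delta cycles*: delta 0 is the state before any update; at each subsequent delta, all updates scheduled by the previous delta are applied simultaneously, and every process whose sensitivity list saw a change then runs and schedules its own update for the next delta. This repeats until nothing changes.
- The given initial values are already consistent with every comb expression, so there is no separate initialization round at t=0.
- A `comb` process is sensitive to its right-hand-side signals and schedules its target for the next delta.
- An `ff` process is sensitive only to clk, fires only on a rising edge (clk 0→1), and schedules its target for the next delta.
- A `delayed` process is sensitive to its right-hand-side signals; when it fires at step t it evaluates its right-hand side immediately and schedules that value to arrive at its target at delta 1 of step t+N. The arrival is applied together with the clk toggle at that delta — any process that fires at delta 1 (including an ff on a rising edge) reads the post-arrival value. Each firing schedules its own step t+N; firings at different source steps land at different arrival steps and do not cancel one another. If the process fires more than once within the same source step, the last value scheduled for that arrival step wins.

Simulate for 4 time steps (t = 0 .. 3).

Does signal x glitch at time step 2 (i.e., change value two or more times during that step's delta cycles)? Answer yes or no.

no

t0.Δ0 clk=0 q=1 y=0 v=0 x=0 u=0 z=1 p=0 r=1
t0.Δ1 clk=1 q=1 y=0 v=0 x=0 u=0 z=1 p=0 r=1
t0.Δ2 clk=1 q=1 y=0 v=1 x=0 u=1 z=1 p=0 r=1
t0.Δ3 clk=1 q=1 y=1 v=1 x=0 u=1 z=1 p=1 r=1
t0.Δ4 clk=1 q=1 y=1 v=1 x=1 u=1 z=1 p=0 r=1
t0.Δ5 clk=1 q=1 y=1 v=1 x=0 u=1 z=1 p=0 r=1
t1.Δ0 clk=1 q=1 y=1 v=1 x=0 u=1 z=1 p=0 r=1
t1.Δ1 clk=0 q=1 y=1 v=1 x=0 u=1 z=1 p=0 r=1
t2.Δ0 clk=0 q=1 y=1 v=1 x=0 u=1 z=1 p=0 r=1
t2.Δ1 clk=1 q=1 y=1 v=1 x=0 u=1 z=1 p=0 r=1
t2.Δ2 clk=1 q=1 y=1 v=1 x=0 u=0 z=1 p=0 r=1
t2.Δ3 clk=1 q=1 y=1 v=1 x=0 u=0 z=1 p=1 r=1
t2.Δ4 clk=1 q=1 y=1 v=1 x=1 u=0 z=1 p=1 r=1
t3.Δ0 clk=1 q=1 y=1 v=1 x=1 u=0 z=1 p=1 r=1
t3.Δ1 clk=0 q=1 y=1 v=1 x=1 u=0 z=1 p=1 r=1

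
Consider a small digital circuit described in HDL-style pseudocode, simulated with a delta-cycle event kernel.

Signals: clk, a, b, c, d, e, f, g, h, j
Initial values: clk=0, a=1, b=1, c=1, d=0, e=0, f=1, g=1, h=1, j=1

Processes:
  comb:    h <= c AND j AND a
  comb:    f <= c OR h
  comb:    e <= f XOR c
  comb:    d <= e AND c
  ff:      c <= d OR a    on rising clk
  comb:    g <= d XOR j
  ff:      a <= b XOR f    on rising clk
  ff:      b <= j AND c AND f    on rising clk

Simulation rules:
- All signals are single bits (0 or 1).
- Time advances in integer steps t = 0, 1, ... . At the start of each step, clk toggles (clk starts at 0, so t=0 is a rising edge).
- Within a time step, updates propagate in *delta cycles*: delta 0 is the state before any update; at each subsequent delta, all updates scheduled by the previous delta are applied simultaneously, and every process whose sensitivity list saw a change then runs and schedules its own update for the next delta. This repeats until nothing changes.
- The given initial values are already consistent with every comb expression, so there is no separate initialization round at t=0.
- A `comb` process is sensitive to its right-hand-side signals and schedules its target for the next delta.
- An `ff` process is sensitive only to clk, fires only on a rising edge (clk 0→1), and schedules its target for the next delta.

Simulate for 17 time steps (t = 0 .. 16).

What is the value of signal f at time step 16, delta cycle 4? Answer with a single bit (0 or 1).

t0.Δ0 b=1 f=1 h=1 g=1 a=1 clk=0 e=0 d=0 j=1 c=1
t0.Δ1 b=1 f=1 h=1 g=1 a=1 clk=1 e=0 d=0 j=1 c=1
t0.Δ2 b=1 f=1 h=1 g=1 a=0 clk=1 e=0 d=0 j=1 c=1
t0.Δ3 b=1 f=1 h=0 g=1 a=0 clk=1 e=0 d=0 j=1 c=1
t1.Δ0 b=1 f=1 h=0 g=1 a=0 clk=1 e=0 d=0 j=1 c=1
t1.Δ1 b=1 f=1 h=0 g=1 a=0 clk=0 e=0 d=0 j=1 c=1
t2.Δ0 b=1 f=1 h=0 g=1 a=0 clk=0 e=0 d=0 j=1 c=1
t2.Δ1 b=1 f=1 h=0 g=1 a=0 clk=1 e=0 d=0 j=1 c=1
t2.Δ2 b=1 f=1 h=0 g=1 a=0 clk=1 e=0 d=0 j=1 c=0
t2.Δ3 b=1 f=0 h=0 g=1 a=0 clk=1 e=1 d=0 j=1 c=0
t2.Δ4 b=1 f=0 h=0 g=1 a=0 clk=1 e=0 d=0 j=1 c=0
t3.Δ0 b=1 f=0 h=0 g=1 a=0 clk=1 e=0 d=0 j=1 c=0
t3.Δ1 b=1 f=0 h=0 g=1 a=0 clk=0 e=0 d=0 j=1 c=0
t4.Δ0 b=1 f=0 h=0 g=1 a=0 clk=0 e=0 d=0 j=1 c=0
t4.Δ1 b=1 f=0 h=0 g=1 a=0 clk=1 e=0 d=0 j=1 c=0
t4.Δ2 b=0 f=0 h=0 g=1 a=1 clk=1 e=0 d=0 j=1 c=0
t5.Δ0 b=0 f=0 h=0 g=1 a=1 clk=1 e=0 d=0 j=1 c=0
t5.Δ1 b=0 f=0 h=0 g=1 a=1 clk=0 e=0 d=0 j=1 c=0
t6.Δ0 b=0 f=0 h=0 g=1 a=1 clk=0 e=0 d=0 j=1 c=0
t6.Δ1 b=0 f=0 h=0 g=1 a=1 clk=1 e=0 d=0 j=1 c=0
t6.Δ2 b=0 f=0 h=0 g=1 a=0 clk=1 e=0 d=0 j=1 c=1
t6.Δ3 b=0 f=1 h=0 g=1 a=0 clk=1 e=1 d=0 j=1 c=1
t6.Δ4 b=0 f=1 h=0 g=1 a=0 clk=1 e=0 d=1 j=1 c=1
t6.Δ5 b=0 f=1 h=0 g=0 a=0 clk=1 e=0 d=0 j=1 c=1
t6.Δ6 b=0 f=1 h=0 g=1 a=0 clk=1 e=0 d=0 j=1 c=1
t7.Δ0 b=0 f=1 h=0 g=1 a=0 clk=1 e=0 d=0 j=1 c=1
t7.Δ1 b=0 f=1 h=0 g=1 a=0 clk=0 e=0 d=0 j=1 c=1
t8.Δ0 b=0 f=1 h=0 g=1 a=0 clk=0 e=0 d=0 j=1 c=1
t8.Δ1 b=0 f=1 h=0 g=1 a=0 clk=1 e=0 d=0 j=1 c=1
t8.Δ2 b=1 f=1 h=0 g=1 a=1 clk=1 e=0 d=0 j=1 c=0
t8.Δ3 b=1 f=0 h=0 g=1 a=1 clk=1 e=1 d=0 j=1 c=0
t8.Δ4 b=1 f=0 h=0 g=1 a=1 clk=1 e=0 d=0 j=1 c=0
t9.Δ0 b=1 f=0 h=0 g=1 a=1 clk=1 e=0 d=0 j=1 c=0
t9.Δ1 b=1 f=0 h=0 g=1 a=1 clk=0 e=0 d=0 j=1 c=0
t10.Δ0 b=1 f=0 h=0 g=1 a=1 clk=0 e=0 d=0 j=1 c=0
t10.Δ1 b=1 f=0 h=0 g=1 a=1 clk=1 e=0 d=0 j=1 c=0
t10.Δ2 b=0 f=0 h=0 g=1 a=1 clk=1 e=0 d=0 j=1 c=1
t10.Δ3 b=0 f=1 h=1 g=1 a=1 clk=1 e=1 d=0 j=1 c=1
t10.Δ4 b=0 f=1 h=1 g=1 a=1 clk=1 e=0 d=1 j=1 c=1
t10.Δ5 b=0 f=1 h=1 g=0 a=1 clk=1 e=0 d=0 j=1 c=1
t10.Δ6 b=0 f=1 h=1 g=1 a=1 clk=1 e=0 d=0 j=1 c=1
t11.Δ0 b=0 f=1 h=1 g=1 a=1 clk=1 e=0 d=0 j=1 c=1
t11.Δ1 b=0 f=1 h=1 g=1 a=1 clk=0 e=0 d=0 j=1 c=1
t12.Δ0 b=0 f=1 h=1 g=1 a=1 clk=0 e=0 d=0 j=1 c=1
t12.Δ1 b=0 f=1 h=1 g=1 a=1 clk=1 e=0 d=0 j=1 c=1
t12.Δ2 b=1 f=1 h=1 g=1 a=1 clk=1 e=0 d=0 j=1 c=1
t13.Δ0 b=1 f=1 h=1 g=1 a=1 clk=1 e=0 d=0 j=1 c=1
t13.Δ1 b=1 f=1 h=1 g=1 a=1 clk=0 e=0 d=0 j=1 c=1
t14.Δ0 b=1 f=1 h=1 g=1 a=1 clk=0 e=0 d=0 j=1 c=1
t14.Δ1 b=1 f=1 h=1 g=1 a=1 clk=1 e=0 d=0 j=1 c=1
t14.Δ2 b=1 f=1 h=1 g=1 a=0 clk=1 e=0 d=0 j=1 c=1
t14.Δ3 b=1 f=1 h=0 g=1 a=0 clk=1 e=0 d=0 j=1 c=1
t15.Δ0 b=1 f=1 h=0 g=1 a=0 clk=1 e=0 d=0 j=1 c=1
t15.Δ1 b=1 f=1 h=0 g=1 a=0 clk=0 e=0 d=0 j=1 c=1
t16.Δ0 b=1 f=1 h=0 g=1 a=0 clk=0 e=0 d=0 j=1 c=1
t16.Δ1 b=1 f=1 h=0 g=1 a=0 clk=1 e=0 d=0 j=1 c=1
t16.Δ2 b=1 f=1 h=0 g=1 a=0 clk=1 e=0 d=0 j=1 c=0
t16.Δ3 b=1 f=0 h=0 g=1 a=0 clk=1 e=1 d=0 j=1 c=0
t16.Δ4 b=1 f=0 h=0 g=1 a=0 clk=1 e=0 d=0 j=1 c=0

0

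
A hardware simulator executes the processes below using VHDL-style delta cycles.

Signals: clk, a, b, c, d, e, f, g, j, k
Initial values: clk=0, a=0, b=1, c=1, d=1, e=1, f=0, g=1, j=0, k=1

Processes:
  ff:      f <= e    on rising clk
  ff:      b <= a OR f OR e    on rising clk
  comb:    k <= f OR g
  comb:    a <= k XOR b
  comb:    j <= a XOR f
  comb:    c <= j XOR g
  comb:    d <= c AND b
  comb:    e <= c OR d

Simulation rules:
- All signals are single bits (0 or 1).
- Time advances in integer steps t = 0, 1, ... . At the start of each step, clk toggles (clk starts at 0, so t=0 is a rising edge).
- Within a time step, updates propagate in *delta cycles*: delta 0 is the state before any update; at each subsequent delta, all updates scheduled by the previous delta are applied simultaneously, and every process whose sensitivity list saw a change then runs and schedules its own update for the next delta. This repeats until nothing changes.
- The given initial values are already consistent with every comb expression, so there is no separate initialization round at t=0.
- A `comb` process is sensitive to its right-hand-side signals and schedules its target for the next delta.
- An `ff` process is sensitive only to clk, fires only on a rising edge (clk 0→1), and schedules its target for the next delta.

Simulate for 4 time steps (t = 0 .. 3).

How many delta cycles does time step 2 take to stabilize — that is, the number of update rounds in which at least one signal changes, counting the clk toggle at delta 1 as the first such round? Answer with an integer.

t=0 Δ0: d=1 a=0 f=0 c=1 g=1 e=1 j=0 b=1 clk=0 k=1
  Δ1: clk:0→1
  Δ2: f:0→1
  Δ3: j:0→1
  Δ4: c:1→0
  Δ5: d:1→0
  Δ6: e:1→0
  (6Δ to stable)
t=1 Δ0: d=0 a=0 f=1 c=0 g=1 e=0 j=1 b=1 clk=1 k=1
  Δ1: clk:1→0
  (1Δ to stable)
t=2 Δ0: d=0 a=0 f=1 c=0 g=1 e=0 j=1 b=1 clk=0 k=1
  Δ1: clk:0→1
  Δ2: f:1→0
  Δ3: j:1→0
  Δ4: c:0→1
  Δ5: d:0→1, e:0→1
  (5Δ to stable)
t=3 Δ0: d=1 a=0 f=0 c=1 g=1 e=1 j=0 b=1 clk=1 k=1
  Δ1: clk:1→0
  (1Δ to stable)

5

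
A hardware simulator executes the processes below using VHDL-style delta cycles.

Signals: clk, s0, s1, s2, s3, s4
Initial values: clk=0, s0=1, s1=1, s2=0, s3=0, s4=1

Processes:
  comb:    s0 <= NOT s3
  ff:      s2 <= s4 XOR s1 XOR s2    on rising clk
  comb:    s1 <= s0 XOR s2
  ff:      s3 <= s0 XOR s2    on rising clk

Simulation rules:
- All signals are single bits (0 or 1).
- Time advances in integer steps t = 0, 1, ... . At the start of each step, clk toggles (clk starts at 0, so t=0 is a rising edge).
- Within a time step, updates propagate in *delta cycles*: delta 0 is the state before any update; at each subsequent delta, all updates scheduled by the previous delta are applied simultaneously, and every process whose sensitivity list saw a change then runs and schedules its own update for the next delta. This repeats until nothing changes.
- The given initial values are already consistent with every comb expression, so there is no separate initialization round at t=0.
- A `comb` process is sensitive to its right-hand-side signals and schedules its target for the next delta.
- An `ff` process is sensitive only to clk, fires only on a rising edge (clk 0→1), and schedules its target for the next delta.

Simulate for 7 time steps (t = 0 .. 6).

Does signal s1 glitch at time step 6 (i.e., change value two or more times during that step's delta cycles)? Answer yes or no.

t0.Δ0 s3=0 s1=1 s4=1 s2=0 clk=0 s0=1
t0.Δ1 s3=0 s1=1 s4=1 s2=0 clk=1 s0=1
t0.Δ2 s3=1 s1=1 s4=1 s2=0 clk=1 s0=1
t0.Δ3 s3=1 s1=1 s4=1 s2=0 clk=1 s0=0
t0.Δ4 s3=1 s1=0 s4=1 s2=0 clk=1 s0=0
t1.Δ0 s3=1 s1=0 s4=1 s2=0 clk=1 s0=0
t1.Δ1 s3=1 s1=0 s4=1 s2=0 clk=0 s0=0
t2.Δ0 s3=1 s1=0 s4=1 s2=0 clk=0 s0=0
t2.Δ1 s3=1 s1=0 s4=1 s2=0 clk=1 s0=0
t2.Δ2 s3=0 s1=0 s4=1 s2=1 clk=1 s0=0
t2.Δ3 s3=0 s1=1 s4=1 s2=1 clk=1 s0=1
t2.Δ4 s3=0 s1=0 s4=1 s2=1 clk=1 s0=1
t3.Δ0 s3=0 s1=0 s4=1 s2=1 clk=1 s0=1
t3.Δ1 s3=0 s1=0 s4=1 s2=1 clk=0 s0=1
t4.Δ0 s3=0 s1=0 s4=1 s2=1 clk=0 s0=1
t4.Δ1 s3=0 s1=0 s4=1 s2=1 clk=1 s0=1
t4.Δ2 s3=0 s1=0 s4=1 s2=0 clk=1 s0=1
t4.Δ3 s3=0 s1=1 s4=1 s2=0 clk=1 s0=1
t5.Δ0 s3=0 s1=1 s4=1 s2=0 clk=1 s0=1
t5.Δ1 s3=0 s1=1 s4=1 s2=0 clk=0 s0=1
t6.Δ0 s3=0 s1=1 s4=1 s2=0 clk=0 s0=1
t6.Δ1 s3=0 s1=1 s4=1 s2=0 clk=1 s0=1
t6.Δ2 s3=1 s1=1 s4=1 s2=0 clk=1 s0=1
t6.Δ3 s3=1 s1=1 s4=1 s2=0 clk=1 s0=0
t6.Δ4 s3=1 s1=0 s4=1 s2=0 clk=1 s0=0

no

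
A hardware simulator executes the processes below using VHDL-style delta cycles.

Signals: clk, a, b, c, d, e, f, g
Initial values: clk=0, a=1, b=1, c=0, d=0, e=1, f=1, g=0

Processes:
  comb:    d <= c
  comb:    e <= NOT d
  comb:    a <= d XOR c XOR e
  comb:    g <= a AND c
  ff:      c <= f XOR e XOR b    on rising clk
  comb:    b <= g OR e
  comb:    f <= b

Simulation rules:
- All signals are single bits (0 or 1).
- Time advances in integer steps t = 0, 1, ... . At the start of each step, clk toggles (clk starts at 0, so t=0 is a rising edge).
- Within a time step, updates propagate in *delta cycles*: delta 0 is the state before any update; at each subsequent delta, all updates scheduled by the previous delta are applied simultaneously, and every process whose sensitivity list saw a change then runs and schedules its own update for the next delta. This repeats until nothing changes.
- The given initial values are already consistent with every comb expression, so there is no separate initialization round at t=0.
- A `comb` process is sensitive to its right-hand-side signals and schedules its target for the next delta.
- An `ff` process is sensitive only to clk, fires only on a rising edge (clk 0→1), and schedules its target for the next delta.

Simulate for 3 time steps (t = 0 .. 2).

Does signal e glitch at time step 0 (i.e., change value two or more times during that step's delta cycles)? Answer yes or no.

no

[bits: f,clk,b,g,d,a,e,c]
t=0: Δ0=10100110 Δ1=11100110 Δ2=11100111 Δ3=11111011 Δ4=11101101 Δ5=11011001 Δ6=01101001 Δ7=11001001 Δ8=01001001 | 8Δ
t=1: Δ0=01001001 Δ1=00001001 | 1Δ
t=2: Δ0=00001001 Δ1=01001001 Δ2=01001000 Δ3=01000100 Δ4=01000010 Δ5=01100110 Δ6=11100110 | 6Δ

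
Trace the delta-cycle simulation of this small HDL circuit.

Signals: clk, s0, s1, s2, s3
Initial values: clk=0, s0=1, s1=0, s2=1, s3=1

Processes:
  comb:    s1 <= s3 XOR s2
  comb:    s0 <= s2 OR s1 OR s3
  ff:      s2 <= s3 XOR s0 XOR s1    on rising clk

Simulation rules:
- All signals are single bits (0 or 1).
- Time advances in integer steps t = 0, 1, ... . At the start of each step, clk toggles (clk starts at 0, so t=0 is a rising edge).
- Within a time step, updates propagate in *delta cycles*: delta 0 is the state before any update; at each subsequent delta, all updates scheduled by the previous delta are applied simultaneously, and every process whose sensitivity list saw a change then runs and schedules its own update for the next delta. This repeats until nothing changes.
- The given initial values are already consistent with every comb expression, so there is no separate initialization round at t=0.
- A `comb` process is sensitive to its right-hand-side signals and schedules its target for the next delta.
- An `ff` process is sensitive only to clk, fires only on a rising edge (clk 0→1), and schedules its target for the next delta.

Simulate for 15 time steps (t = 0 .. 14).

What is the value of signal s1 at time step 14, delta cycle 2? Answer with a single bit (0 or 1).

t0.Δ0 s0=1 s3=1 s2=1 clk=0 s1=0
t0.Δ1 s0=1 s3=1 s2=1 clk=1 s1=0
t0.Δ2 s0=1 s3=1 s2=0 clk=1 s1=0
t0.Δ3 s0=1 s3=1 s2=0 clk=1 s1=1
t1.Δ0 s0=1 s3=1 s2=0 clk=1 s1=1
t1.Δ1 s0=1 s3=1 s2=0 clk=0 s1=1
t2.Δ0 s0=1 s3=1 s2=0 clk=0 s1=1
t2.Δ1 s0=1 s3=1 s2=0 clk=1 s1=1
t2.Δ2 s0=1 s3=1 s2=1 clk=1 s1=1
t2.Δ3 s0=1 s3=1 s2=1 clk=1 s1=0
t3.Δ0 s0=1 s3=1 s2=1 clk=1 s1=0
t3.Δ1 s0=1 s3=1 s2=1 clk=0 s1=0
t4.Δ0 s0=1 s3=1 s2=1 clk=0 s1=0
t4.Δ1 s0=1 s3=1 s2=1 clk=1 s1=0
t4.Δ2 s0=1 s3=1 s2=0 clk=1 s1=0
t4.Δ3 s0=1 s3=1 s2=0 clk=1 s1=1
t5.Δ0 s0=1 s3=1 s2=0 clk=1 s1=1
t5.Δ1 s0=1 s3=1 s2=0 clk=0 s1=1
t6.Δ0 s0=1 s3=1 s2=0 clk=0 s1=1
t6.Δ1 s0=1 s3=1 s2=0 clk=1 s1=1
t6.Δ2 s0=1 s3=1 s2=1 clk=1 s1=1
t6.Δ3 s0=1 s3=1 s2=1 clk=1 s1=0
t7.Δ0 s0=1 s3=1 s2=1 clk=1 s1=0
t7.Δ1 s0=1 s3=1 s2=1 clk=0 s1=0
t8.Δ0 s0=1 s3=1 s2=1 clk=0 s1=0
t8.Δ1 s0=1 s3=1 s2=1 clk=1 s1=0
t8.Δ2 s0=1 s3=1 s2=0 clk=1 s1=0
t8.Δ3 s0=1 s3=1 s2=0 clk=1 s1=1
t9.Δ0 s0=1 s3=1 s2=0 clk=1 s1=1
t9.Δ1 s0=1 s3=1 s2=0 clk=0 s1=1
t10.Δ0 s0=1 s3=1 s2=0 clk=0 s1=1
t10.Δ1 s0=1 s3=1 s2=0 clk=1 s1=1
t10.Δ2 s0=1 s3=1 s2=1 clk=1 s1=1
t10.Δ3 s0=1 s3=1 s2=1 clk=1 s1=0
t11.Δ0 s0=1 s3=1 s2=1 clk=1 s1=0
t11.Δ1 s0=1 s3=1 s2=1 clk=0 s1=0
t12.Δ0 s0=1 s3=1 s2=1 clk=0 s1=0
t12.Δ1 s0=1 s3=1 s2=1 clk=1 s1=0
t12.Δ2 s0=1 s3=1 s2=0 clk=1 s1=0
t12.Δ3 s0=1 s3=1 s2=0 clk=1 s1=1
t13.Δ0 s0=1 s3=1 s2=0 clk=1 s1=1
t13.Δ1 s0=1 s3=1 s2=0 clk=0 s1=1
t14.Δ0 s0=1 s3=1 s2=0 clk=0 s1=1
t14.Δ1 s0=1 s3=1 s2=0 clk=1 s1=1
t14.Δ2 s0=1 s3=1 s2=1 clk=1 s1=1
t14.Δ3 s0=1 s3=1 s2=1 clk=1 s1=0

1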